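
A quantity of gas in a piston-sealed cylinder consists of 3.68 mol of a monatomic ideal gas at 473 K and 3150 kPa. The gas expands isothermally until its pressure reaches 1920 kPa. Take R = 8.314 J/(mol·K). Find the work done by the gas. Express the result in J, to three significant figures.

Isothermal process: W = nRT ln(V₂/V₁) = nRT ln(P₁/P₂).
W = (3.68)(8.314)(473) × ln(3150/1920)
  = 14472 × ln(1.641) = 14472 × 0.4951
W_by_gas = 7165 J.

W ≈ 7160 J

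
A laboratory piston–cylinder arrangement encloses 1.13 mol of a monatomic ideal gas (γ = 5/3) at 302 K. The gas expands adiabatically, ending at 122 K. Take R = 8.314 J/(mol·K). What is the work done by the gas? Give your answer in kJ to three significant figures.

W ≈ 2.54 kJ

Adiabatic ⇒ Q = 0, so W_by = −ΔU = nCᵥ(T₁ − T₂).
Cᵥ = 3R/2 = 12.47 J/(mol·K).
W = (1.13)(12.47)(302 − 122) = 2537 J.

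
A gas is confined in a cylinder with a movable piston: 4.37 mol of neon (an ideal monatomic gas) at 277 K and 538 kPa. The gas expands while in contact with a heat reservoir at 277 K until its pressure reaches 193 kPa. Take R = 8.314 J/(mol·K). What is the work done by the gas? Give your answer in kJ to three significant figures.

Isothermal process: W = nRT ln(V₂/V₁) = nRT ln(P₁/P₂).
W = (4.37)(8.314)(277) × ln(538/193)
  = 10064 × ln(2.788) = 10064 × 1.025
W_by_gas = 10317 J.

W ≈ 10.3 kJ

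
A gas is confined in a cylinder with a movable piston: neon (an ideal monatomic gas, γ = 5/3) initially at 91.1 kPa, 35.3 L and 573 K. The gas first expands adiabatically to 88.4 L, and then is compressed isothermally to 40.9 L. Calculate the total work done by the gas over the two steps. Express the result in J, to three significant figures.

W_total ≈ 864 J

Step 1 (adiabatic): W = (P₁V₁ − P₂V₂)/(γ−1) = (3216 − 1744)/0.667 = 2208 J.
After step 1: P = 19.73 kPa, V = 88.4 L, T = 310.7 K.
Step 2 (isothermal): W = P₁V₁ ln(V₂/V₁) = (1744) ln(40.9/88.4) = -1344 J.
W_total = 2208 − 1344 = 863.9 J.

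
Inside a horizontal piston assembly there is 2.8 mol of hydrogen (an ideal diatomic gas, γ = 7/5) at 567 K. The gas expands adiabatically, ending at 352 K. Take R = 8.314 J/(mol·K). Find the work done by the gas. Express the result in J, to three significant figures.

Adiabatic ⇒ Q = 0, so W_by = −ΔU = nCᵥ(T₁ − T₂).
Cᵥ = 5R/2 = 20.79 J/(mol·K).
W = (2.8)(20.79)(567 − 352) = 12513 J.

W ≈ 12500 J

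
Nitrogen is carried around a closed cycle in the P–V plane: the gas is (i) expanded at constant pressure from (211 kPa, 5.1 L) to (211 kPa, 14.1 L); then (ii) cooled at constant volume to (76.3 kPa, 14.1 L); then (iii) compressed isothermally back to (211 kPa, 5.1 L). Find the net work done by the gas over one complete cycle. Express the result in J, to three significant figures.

Leg (i): W = PΔV = (211)(14.1 − 5.1) = 1899 J.
Leg (ii): W = 0.
Leg (iii): W = PᵢVᵢ ln(V_f/Vᵢ) = (1076) ln(5.1/14.1) = -1094 J.
W_net = 1899 − 1094 = 805 J.

W_net ≈ 805 J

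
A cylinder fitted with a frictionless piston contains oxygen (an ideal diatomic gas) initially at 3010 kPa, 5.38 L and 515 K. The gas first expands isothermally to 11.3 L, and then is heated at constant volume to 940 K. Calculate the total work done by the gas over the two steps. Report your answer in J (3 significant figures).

W_total ≈ 12000 J

Step 1 (isothermal): W = P₁V₁ ln(V₂/V₁) = (16194) ln(11.3/5.38) = 12018 J.
Step 2 (isochoric): W = 0 (constant volume).
W_total = 12018 + 0 = 12018 J.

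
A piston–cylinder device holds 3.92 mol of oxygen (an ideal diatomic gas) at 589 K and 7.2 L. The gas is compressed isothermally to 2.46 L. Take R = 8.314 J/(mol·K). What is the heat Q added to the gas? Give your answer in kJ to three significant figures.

Isothermal ⇒ ΔU = 0, so Q = W = nRT ln(V₂/V₁).
Q = (3.92)(8.314)(589) ln(2.46/7.2) = 19196 × -1.074 = -20615 J.

Q ≈ -20.6 kJ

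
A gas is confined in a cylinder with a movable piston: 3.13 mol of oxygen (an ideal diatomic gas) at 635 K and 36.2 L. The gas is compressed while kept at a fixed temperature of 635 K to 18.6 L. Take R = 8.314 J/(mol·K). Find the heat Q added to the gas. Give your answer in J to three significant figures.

Isothermal ⇒ ΔU = 0, so Q = W = nRT ln(V₂/V₁).
Q = (3.13)(8.314)(635) ln(18.6/36.2) = 16524 × -0.6659 = -11004 J.

Q ≈ -11000 J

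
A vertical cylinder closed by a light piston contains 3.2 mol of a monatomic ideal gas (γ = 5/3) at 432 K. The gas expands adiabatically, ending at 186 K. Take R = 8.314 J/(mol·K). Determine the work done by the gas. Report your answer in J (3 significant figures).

Adiabatic ⇒ Q = 0, so W_by = −ΔU = nCᵥ(T₁ − T₂).
Cᵥ = 3R/2 = 12.47 J/(mol·K).
W = (3.2)(12.47)(432 − 186) = 9817 J.

W ≈ 9820 J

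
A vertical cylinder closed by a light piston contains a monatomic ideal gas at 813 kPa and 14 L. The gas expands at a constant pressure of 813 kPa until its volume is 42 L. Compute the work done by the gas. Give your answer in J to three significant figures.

W ≈ 22800 J

Isobaric: W = P ΔV.
W = (813 kPa)(42 − 14 L) = (813)(28) = 22764 J.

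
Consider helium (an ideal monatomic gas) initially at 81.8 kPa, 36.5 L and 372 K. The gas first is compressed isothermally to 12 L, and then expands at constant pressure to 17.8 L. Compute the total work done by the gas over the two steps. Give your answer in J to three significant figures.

W_total ≈ -1880 J

Step 1 (isothermal): W = P₁V₁ ln(V₂/V₁) = (2986) ln(12/36.5) = -3321 J.
After step 1: P = 248.8 kPa, V = 12 L, T = 372 K.
Step 2 (isobaric): W = PΔV = (248.8 kPa)(17.8 − 12 L) = 1443 J.
W_total = -3321 + 1443 = -1878 J.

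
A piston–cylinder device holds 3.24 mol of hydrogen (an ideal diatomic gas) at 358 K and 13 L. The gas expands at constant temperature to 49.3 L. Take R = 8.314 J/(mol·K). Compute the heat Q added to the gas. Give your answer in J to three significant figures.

Isothermal ⇒ ΔU = 0, so Q = W = nRT ln(V₂/V₁).
Q = (3.24)(8.314)(358) ln(49.3/13) = 9644 × 1.333 = 12855 J.

Q ≈ 12900 J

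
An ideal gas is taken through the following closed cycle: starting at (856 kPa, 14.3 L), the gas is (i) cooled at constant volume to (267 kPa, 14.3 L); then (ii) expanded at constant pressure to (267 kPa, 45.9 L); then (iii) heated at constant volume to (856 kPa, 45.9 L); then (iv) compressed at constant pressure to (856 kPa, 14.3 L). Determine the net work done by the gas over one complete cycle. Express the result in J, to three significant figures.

W_net ≈ -18600 J

Constant-volume legs do no work.
W(ii) = (267)(45.9 − 14.3) = 8437 J; W(iv) = (856)(14.3 − 45.9) = -27050 J.
W_net = 8437 − 27050 = -18612 J (the counter-clockwise enclosed area).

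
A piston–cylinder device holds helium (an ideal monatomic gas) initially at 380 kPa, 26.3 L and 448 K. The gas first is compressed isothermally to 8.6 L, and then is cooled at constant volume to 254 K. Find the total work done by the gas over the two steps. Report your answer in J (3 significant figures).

W_total ≈ -11200 J

Step 1 (isothermal): W = P₁V₁ ln(V₂/V₁) = (9994) ln(8.6/26.3) = -11171 J.
Step 2 (isochoric): W = 0 (constant volume).
W_total = -11171 + 0 = -11171 J.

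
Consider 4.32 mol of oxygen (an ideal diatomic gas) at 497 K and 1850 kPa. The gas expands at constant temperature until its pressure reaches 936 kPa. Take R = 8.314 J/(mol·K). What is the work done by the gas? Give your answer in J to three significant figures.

W ≈ 12200 J

Isothermal process: W = nRT ln(V₂/V₁) = nRT ln(P₁/P₂).
W = (4.32)(8.314)(497) × ln(1850/936)
  = 17850 × ln(1.976) = 17850 × 0.6813
W_by_gas = 12162 J.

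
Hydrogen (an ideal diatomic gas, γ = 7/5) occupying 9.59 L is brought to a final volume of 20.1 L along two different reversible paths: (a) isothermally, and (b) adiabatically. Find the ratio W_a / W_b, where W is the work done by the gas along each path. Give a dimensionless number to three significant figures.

W_a / W_b ≈ 1.16

Path (a) isothermal: W = P₁V₁ ln(V₂/V₁) → W_a/(P₁V₁) = 0.74.
Path (b) adiabatic: W = P₁V₁(1 − (V₁/V₂)^(γ−1))/(γ−1) → W_b/(P₁V₁) = 0.6405.
W_a / W_b = 0.74 / 0.6405 = 1.155.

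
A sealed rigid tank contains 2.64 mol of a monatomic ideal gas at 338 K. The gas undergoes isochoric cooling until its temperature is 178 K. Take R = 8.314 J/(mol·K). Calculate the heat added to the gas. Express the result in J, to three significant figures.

Q ≈ -5270 J

Constant volume ⇒ W = 0, so Q = ΔU = nCᵥΔT with Cᵥ = 3R/2 = 12.47 J/(mol·K).
ΔU = (2.64)(12.47)(178 − 338) = -5268 J.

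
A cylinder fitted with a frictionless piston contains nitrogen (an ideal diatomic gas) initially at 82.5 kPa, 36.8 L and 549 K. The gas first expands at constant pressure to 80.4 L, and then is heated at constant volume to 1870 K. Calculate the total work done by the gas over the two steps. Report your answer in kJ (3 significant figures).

W_total ≈ 3.60 kJ

Step 1 (isobaric): W = PΔV = (82.5 kPa)(80.4 − 36.8 L) = 3597 J.
Step 2 (isochoric): W = 0 (constant volume).
W_total = 3597 + 0 = 3597 J.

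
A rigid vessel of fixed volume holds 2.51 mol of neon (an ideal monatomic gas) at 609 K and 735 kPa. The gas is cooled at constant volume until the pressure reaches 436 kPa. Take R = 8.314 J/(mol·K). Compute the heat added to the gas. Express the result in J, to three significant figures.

Constant volume ⇒ W = 0, so Q = ΔU = nCᵥΔT with Cᵥ = 3R/2 = 12.47 J/(mol·K).
At constant V, T₂/T₁ = P₂/P₁ ⇒ ΔT = T₁(P₂/P₁ − 1) = 609·(436/735 − 1) = -247.7 K.
ΔU = (2.51)(12.47)(-247.7) = -7755 J.

Q ≈ -7750 J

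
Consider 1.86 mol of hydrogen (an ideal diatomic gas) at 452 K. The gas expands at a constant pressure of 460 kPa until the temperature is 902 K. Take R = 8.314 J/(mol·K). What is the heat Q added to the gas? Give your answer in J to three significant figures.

Isobaric: W = nRΔT = (1.86)(8.314)(450) = 6959 J.
ΔU = nCᵥΔT with Cᵥ = 5R/2: ΔU = (1.86)(20.79)(450) = 17397 J.
Q = ΔU + W = 17397 + 6959 = 24356 J.

Q ≈ 24400 J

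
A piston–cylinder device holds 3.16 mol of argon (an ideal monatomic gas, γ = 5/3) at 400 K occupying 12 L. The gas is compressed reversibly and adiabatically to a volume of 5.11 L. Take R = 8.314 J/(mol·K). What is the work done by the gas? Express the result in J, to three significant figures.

W ≈ -12100 J

Adiabatic: TV^(γ−1) = const with γ = 5/3.
T₂ = T₁ (V₁/V₂)^(γ−1) = 400 × (12/5.11)^0.667 = 400 × 1.767 = 706.7 K.
W_by = nCᵥ(T₁ − T₂) = (3.16)(12.47)(400 − 706.7) = -12086 J.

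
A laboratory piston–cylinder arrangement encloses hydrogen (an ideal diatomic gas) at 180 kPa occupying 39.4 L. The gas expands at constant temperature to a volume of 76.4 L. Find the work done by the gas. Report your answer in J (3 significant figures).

W ≈ 4700 J

Isothermal: W = nRT ln(V₂/V₁) = P₁V₁ ln(V₂/V₁).
P₁V₁ = (180 kPa)(39.4 L) = 7092 J.
W = 7092 × ln(76.4/39.4) = 7092 × 0.6622
W_by_gas = 4696 J.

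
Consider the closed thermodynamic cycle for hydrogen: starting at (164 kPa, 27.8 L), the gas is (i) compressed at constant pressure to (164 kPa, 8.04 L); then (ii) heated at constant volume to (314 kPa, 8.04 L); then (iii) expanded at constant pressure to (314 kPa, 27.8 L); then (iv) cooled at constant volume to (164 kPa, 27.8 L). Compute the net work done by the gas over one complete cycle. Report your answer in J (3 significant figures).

W_net ≈ 2960 J

Constant-volume legs do no work.
W(i) = (164)(8.04 − 27.8) = -3241 J; W(iii) = (314)(27.8 − 8.04) = 6205 J.
W_net = -3241 + 6205 = 2964 J (the clockwise enclosed area).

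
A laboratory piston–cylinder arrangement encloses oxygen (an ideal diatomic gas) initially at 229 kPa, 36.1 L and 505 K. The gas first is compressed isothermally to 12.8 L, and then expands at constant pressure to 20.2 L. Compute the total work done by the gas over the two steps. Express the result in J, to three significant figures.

W_total ≈ -3790 J

Step 1 (isothermal): W = P₁V₁ ln(V₂/V₁) = (8267) ln(12.8/36.1) = -8572 J.
After step 1: P = 645.9 kPa, V = 12.8 L, T = 505 K.
Step 2 (isobaric): W = PΔV = (645.9 kPa)(20.2 − 12.8 L) = 4779 J.
W_total = -8572 + 4779 = -3792 J.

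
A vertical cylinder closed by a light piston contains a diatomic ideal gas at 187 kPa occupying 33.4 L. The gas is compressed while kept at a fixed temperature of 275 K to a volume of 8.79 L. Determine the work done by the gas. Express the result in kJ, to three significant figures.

W ≈ -8.34 kJ

Isothermal: W = nRT ln(V₂/V₁) = P₁V₁ ln(V₂/V₁).
P₁V₁ = (187 kPa)(33.4 L) = 6246 J.
W = 6246 × ln(8.79/33.4) = 6246 × -1.335
W_by_gas = -8338 J.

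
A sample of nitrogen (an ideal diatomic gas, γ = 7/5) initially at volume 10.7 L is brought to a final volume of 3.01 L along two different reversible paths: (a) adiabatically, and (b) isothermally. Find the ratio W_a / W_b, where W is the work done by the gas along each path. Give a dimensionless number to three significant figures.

Path (a) adiabatic: W = P₁V₁(1 − (V₁/V₂)^(γ−1))/(γ−1) → W_a/(P₁V₁) = -1.652.
Path (b) isothermal: W = P₁V₁ ln(V₂/V₁) → W_b/(P₁V₁) = -1.268.
W_a / W_b = -1.652 / -1.268 = 1.303.

W_a / W_b ≈ 1.30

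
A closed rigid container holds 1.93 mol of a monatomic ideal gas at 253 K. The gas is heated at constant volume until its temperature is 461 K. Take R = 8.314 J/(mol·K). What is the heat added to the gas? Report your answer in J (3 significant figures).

Constant volume ⇒ W = 0, so Q = ΔU = nCᵥΔT with Cᵥ = 3R/2 = 12.47 J/(mol·K).
ΔU = (1.93)(12.47)(461 − 253) = 5006 J.

Q ≈ 5010 J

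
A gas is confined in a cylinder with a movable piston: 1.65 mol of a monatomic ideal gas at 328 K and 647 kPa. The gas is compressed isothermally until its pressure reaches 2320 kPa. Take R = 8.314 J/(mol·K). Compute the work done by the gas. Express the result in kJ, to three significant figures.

W ≈ -5.75 kJ

Isothermal process: W = nRT ln(V₂/V₁) = nRT ln(P₁/P₂).
W = (1.65)(8.314)(328) × ln(647/2320)
  = 4500 × ln(0.2789) = 4500 × -1.277
W_by_gas = -5746 J.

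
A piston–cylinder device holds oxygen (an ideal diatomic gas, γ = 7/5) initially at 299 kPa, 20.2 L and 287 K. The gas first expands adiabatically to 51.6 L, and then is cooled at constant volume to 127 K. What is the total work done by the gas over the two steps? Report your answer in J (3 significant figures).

Step 1 (adiabatic): W = (P₁V₁ − P₂V₂)/(γ−1) = (6040 − 4151)/0.4 = 4723 J.
Step 2 (isochoric): W = 0 (constant volume).
W_total = 4723 + 0 = 4723 J.

W_total ≈ 4720 J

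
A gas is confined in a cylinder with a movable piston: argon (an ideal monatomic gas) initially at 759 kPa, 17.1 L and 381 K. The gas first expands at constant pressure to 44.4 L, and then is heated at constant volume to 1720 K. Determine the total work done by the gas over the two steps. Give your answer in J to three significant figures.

W_total ≈ 20700 J

Step 1 (isobaric): W = PΔV = (759 kPa)(44.4 − 17.1 L) = 20721 J.
Step 2 (isochoric): W = 0 (constant volume).
W_total = 20721 + 0 = 20721 J.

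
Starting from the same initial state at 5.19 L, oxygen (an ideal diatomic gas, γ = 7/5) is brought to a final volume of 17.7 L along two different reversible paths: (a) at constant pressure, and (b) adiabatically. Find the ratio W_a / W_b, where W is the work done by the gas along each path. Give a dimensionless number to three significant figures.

W_a / W_b ≈ 2.49

Path (a) isobaric: W = P₁(V₂ − V₁) → W_a/(P₁V₁) = 2.41.
Path (b) adiabatic: W = P₁V₁(1 − (V₁/V₂)^(γ−1))/(γ−1) → W_b/(P₁V₁) = 0.9696.
W_a / W_b = 2.41 / 0.9696 = 2.486.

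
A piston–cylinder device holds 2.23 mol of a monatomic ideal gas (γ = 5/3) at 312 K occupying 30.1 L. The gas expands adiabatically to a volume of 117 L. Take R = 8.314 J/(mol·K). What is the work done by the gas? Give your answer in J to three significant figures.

Adiabatic: TV^(γ−1) = const with γ = 5/3.
T₂ = T₁ (V₁/V₂)^(γ−1) = 312 × (30.1/117)^0.667 = 312 × 0.4045 = 126.2 K.
W_by = nCᵥ(T₁ − T₂) = (2.23)(12.47)(312 − 126.2) = 5167 J.

W ≈ 5170 J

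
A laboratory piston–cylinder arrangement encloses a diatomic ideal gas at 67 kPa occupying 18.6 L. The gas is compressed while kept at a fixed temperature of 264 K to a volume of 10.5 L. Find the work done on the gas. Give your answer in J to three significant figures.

Isothermal: W = nRT ln(V₂/V₁) = P₁V₁ ln(V₂/V₁).
P₁V₁ = (67 kPa)(18.6 L) = 1246 J.
W = 1246 × ln(10.5/18.6) = 1246 × -0.5718
W_by_gas = -712.6 J; work on gas = −W_by = 712.6 J.

W ≈ 713 J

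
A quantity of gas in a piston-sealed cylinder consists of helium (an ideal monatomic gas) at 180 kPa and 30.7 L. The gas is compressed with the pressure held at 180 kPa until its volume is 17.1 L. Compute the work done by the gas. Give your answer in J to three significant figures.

W ≈ -2450 J

Isobaric: W = P ΔV.
W = (180 kPa)(17.1 − 30.7 L) = (180)(-13.6) = -2448 J.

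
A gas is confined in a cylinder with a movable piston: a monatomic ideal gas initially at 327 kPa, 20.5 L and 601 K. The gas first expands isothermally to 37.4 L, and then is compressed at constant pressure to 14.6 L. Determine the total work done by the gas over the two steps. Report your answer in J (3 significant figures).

W_total ≈ -56.2 J

Step 1 (isothermal): W = P₁V₁ ln(V₂/V₁) = (6704) ln(37.4/20.5) = 4030 J.
After step 1: P = 179.2 kPa, V = 37.4 L, T = 601 K.
Step 2 (isobaric): W = PΔV = (179.2 kPa)(14.6 − 37.4 L) = -4087 J.
W_total = 4030 − 4087 = -56.17 J.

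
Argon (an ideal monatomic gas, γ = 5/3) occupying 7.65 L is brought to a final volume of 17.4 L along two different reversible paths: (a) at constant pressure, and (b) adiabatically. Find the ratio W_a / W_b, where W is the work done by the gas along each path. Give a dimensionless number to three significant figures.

Path (a) isobaric: W = P₁(V₂ − V₁) → W_a/(P₁V₁) = 1.275.
Path (b) adiabatic: W = P₁V₁(1 − (V₁/V₂)^(γ−1))/(γ−1) → W_b/(P₁V₁) = 0.6327.
W_a / W_b = 1.275 / 0.6327 = 2.014.

W_a / W_b ≈ 2.01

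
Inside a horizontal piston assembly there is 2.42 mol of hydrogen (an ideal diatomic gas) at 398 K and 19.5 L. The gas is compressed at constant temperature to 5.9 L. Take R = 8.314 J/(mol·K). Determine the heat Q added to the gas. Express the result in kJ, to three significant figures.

Q ≈ -9.57 kJ

Isothermal ⇒ ΔU = 0, so Q = W = nRT ln(V₂/V₁).
Q = (2.42)(8.314)(398) ln(5.9/19.5) = 8008 × -1.195 = -9573 J.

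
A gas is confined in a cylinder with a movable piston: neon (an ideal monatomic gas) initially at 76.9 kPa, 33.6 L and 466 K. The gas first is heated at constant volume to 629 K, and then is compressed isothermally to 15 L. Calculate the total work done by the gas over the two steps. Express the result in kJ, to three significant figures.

W_total ≈ -2.81 kJ

Step 1 (isochoric): W = 0 (constant volume).
After step 1: P = 103.8 kPa (V unchanged).
Step 2 (isothermal): W = P₁V₁ ln(V₂/V₁) = (3488) ln(15/33.6) = -2813 J.
W_total = 0 − 2813 = -2813 J.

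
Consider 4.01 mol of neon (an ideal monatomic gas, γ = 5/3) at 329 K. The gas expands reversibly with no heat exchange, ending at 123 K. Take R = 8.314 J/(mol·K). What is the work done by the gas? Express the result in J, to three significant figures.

Adiabatic ⇒ Q = 0, so W_by = −ΔU = nCᵥ(T₁ − T₂).
Cᵥ = 3R/2 = 12.47 J/(mol·K).
W = (4.01)(12.47)(329 − 123) = 10302 J.

W ≈ 10300 J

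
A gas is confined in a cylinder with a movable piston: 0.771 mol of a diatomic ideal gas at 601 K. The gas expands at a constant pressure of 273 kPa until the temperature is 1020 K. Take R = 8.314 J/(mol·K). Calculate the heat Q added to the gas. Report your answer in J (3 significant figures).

Q ≈ 9400 J

Isobaric: W = nRΔT = (0.771)(8.314)(419) = 2686 J.
ΔU = nCᵥΔT with Cᵥ = 5R/2: ΔU = (0.771)(20.79)(419) = 6715 J.
Q = ΔU + W = 6715 + 2686 = 9400 J.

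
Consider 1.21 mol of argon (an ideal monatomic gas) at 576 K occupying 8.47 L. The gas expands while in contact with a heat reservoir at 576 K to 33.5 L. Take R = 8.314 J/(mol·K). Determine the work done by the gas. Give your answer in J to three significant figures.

Isothermal: W = nRT ln(V₂/V₁).
W = (1.21)(8.314)(576) × ln(33.5/8.47)
  = 5795 × 1.375
W_by_gas = 7968 J.

W ≈ 7970 J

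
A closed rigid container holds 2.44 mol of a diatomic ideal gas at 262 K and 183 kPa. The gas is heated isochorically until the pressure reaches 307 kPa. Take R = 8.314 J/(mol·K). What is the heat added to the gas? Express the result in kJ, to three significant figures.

Constant volume ⇒ W = 0, so Q = ΔU = nCᵥΔT with Cᵥ = 5R/2 = 20.79 J/(mol·K).
At constant V, T₂/T₁ = P₂/P₁ ⇒ ΔT = T₁(P₂/P₁ − 1) = 262·(307/183 − 1) = 177.5 K.
ΔU = (2.44)(20.79)(177.5) = 9004 J.

Q ≈ 9.00 kJ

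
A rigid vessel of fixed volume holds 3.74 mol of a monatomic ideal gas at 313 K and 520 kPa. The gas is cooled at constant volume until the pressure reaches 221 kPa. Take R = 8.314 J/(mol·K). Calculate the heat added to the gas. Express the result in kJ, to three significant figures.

Q ≈ -8.39 kJ

Constant volume ⇒ W = 0, so Q = ΔU = nCᵥΔT with Cᵥ = 3R/2 = 12.47 J/(mol·K).
At constant V, T₂/T₁ = P₂/P₁ ⇒ ΔT = T₁(P₂/P₁ − 1) = 313·(221/520 − 1) = -180 K.
ΔU = (3.74)(12.47)(-180) = -8394 J.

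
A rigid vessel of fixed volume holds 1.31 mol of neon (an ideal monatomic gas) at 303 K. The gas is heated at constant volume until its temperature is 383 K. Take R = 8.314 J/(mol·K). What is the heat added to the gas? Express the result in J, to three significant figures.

Q ≈ 1310 J

Constant volume ⇒ W = 0, so Q = ΔU = nCᵥΔT with Cᵥ = 3R/2 = 12.47 J/(mol·K).
ΔU = (1.31)(12.47)(383 − 303) = 1307 J.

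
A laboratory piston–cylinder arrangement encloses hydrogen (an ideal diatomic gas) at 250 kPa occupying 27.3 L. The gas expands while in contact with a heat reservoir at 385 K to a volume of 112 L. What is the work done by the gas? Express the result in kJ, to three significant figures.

W ≈ 9.63 kJ

Isothermal: W = nRT ln(V₂/V₁) = P₁V₁ ln(V₂/V₁).
P₁V₁ = (250 kPa)(27.3 L) = 6825 J.
W = 6825 × ln(112/27.3) = 6825 × 1.412
W_by_gas = 9634 J.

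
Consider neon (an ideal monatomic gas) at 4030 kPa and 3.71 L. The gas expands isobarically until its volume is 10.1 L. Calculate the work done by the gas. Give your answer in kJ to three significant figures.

Isobaric: W = P ΔV.
W = (4030 kPa)(10.1 − 3.71 L) = (4030)(6.39) = 25752 J.

W ≈ 25.8 kJ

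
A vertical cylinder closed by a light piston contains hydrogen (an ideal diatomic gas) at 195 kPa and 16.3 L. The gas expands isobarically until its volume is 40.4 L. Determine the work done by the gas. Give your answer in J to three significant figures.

W ≈ 4700 J

Isobaric: W = P ΔV.
W = (195 kPa)(40.4 − 16.3 L) = (195)(24.1) = 4700 J.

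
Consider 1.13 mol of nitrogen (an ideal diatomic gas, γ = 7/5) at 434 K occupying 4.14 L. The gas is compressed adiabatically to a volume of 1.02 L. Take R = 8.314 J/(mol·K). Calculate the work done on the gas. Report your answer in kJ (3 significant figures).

W ≈ 7.66 kJ

Adiabatic: TV^(γ−1) = const with γ = 7/5.
T₂ = T₁ (V₁/V₂)^(γ−1) = 434 × (4.14/1.02)^0.4 = 434 × 1.751 = 760.1 K.
W_by = nCᵥ(T₁ − T₂) = (1.13)(20.79)(434 − 760.1) = -7658 J.
Work on gas = −W_by = 7658 J.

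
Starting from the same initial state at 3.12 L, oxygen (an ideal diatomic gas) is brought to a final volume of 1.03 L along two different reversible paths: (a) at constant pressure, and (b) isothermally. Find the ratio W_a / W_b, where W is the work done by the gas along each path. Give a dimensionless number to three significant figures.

W_a / W_b ≈ 0.604

Path (a) isobaric: W = P₁(V₂ − V₁) → W_a/(P₁V₁) = -0.6699.
Path (b) isothermal: W = P₁V₁ ln(V₂/V₁) → W_b/(P₁V₁) = -1.108.
W_a / W_b = -0.6699 / -1.108 = 0.6044.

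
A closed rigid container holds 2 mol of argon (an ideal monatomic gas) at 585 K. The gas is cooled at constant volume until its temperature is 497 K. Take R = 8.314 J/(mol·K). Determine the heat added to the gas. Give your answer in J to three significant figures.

Constant volume ⇒ W = 0, so Q = ΔU = nCᵥΔT with Cᵥ = 3R/2 = 12.47 J/(mol·K).
ΔU = (2)(12.47)(497 − 585) = -2195 J.

Q ≈ -2190 J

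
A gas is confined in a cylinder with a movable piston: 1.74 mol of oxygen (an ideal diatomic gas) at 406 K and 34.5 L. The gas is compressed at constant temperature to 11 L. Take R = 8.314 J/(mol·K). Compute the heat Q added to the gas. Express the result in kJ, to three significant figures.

Isothermal ⇒ ΔU = 0, so Q = W = nRT ln(V₂/V₁).
Q = (1.74)(8.314)(406) ln(11/34.5) = 5873 × -1.143 = -6714 J.

Q ≈ -6.71 kJ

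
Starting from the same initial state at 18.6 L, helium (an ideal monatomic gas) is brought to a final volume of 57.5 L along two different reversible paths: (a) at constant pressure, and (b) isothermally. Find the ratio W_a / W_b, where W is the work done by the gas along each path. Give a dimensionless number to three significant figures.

Path (a) isobaric: W = P₁(V₂ − V₁) → W_a/(P₁V₁) = 2.091.
Path (b) isothermal: W = P₁V₁ ln(V₂/V₁) → W_b/(P₁V₁) = 1.129.
W_a / W_b = 2.091 / 1.129 = 1.853.

W_a / W_b ≈ 1.85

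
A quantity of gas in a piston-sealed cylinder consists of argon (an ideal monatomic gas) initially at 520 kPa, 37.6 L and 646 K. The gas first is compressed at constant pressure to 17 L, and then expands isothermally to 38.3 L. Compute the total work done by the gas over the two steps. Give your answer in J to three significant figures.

W_total ≈ -3530 J

Step 1 (isobaric): W = PΔV = (520 kPa)(17 − 37.6 L) = -10712 J.
After step 1: P = 520 kPa, V = 17 L, T = 292.1 K.
Step 2 (isothermal): W = P₁V₁ ln(V₂/V₁) = (8840) ln(38.3/17) = 7180 J.
W_total = -10712 + 7180 = -3532 J.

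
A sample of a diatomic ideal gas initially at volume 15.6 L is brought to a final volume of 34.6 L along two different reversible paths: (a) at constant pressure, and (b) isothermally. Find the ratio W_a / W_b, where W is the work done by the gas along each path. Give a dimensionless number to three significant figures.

W_a / W_b ≈ 1.53

Path (a) isobaric: W = P₁(V₂ − V₁) → W_a/(P₁V₁) = 1.218.
Path (b) isothermal: W = P₁V₁ ln(V₂/V₁) → W_b/(P₁V₁) = 0.7966.
W_a / W_b = 1.218 / 0.7966 = 1.529.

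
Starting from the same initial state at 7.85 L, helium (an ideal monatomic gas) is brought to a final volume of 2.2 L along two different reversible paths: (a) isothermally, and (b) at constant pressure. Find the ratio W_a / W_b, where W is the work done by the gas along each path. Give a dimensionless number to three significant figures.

W_a / W_b ≈ 1.77

Path (a) isothermal: W = P₁V₁ ln(V₂/V₁) → W_a/(P₁V₁) = -1.272.
Path (b) isobaric: W = P₁(V₂ − V₁) → W_b/(P₁V₁) = -0.7197.
W_a / W_b = -1.272 / -0.7197 = 1.767.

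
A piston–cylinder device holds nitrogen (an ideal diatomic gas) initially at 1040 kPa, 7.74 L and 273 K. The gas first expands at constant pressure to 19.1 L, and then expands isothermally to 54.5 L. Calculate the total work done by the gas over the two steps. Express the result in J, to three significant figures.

Step 1 (isobaric): W = PΔV = (1040 kPa)(19.1 − 7.74 L) = 11814 J.
After step 1: P = 1040 kPa, V = 19.1 L, T = 673.7 K.
Step 2 (isothermal): W = P₁V₁ ln(V₂/V₁) = (19864) ln(54.5/19.1) = 20828 J.
W_total = 11814 + 20828 = 32642 J.

W_total ≈ 32600 J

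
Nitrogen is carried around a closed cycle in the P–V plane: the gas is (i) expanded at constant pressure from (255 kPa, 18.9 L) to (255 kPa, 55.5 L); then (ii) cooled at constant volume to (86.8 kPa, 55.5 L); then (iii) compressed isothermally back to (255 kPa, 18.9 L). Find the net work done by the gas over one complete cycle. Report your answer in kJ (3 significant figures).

W_net ≈ 4.14 kJ

Leg (i): W = PΔV = (255)(55.5 − 18.9) = 9333 J.
Leg (ii): W = 0.
Leg (iii): W = PᵢVᵢ ln(V_f/Vᵢ) = (4817) ln(18.9/55.5) = -5189 J.
W_net = 9333 − 5189 = 4144 J.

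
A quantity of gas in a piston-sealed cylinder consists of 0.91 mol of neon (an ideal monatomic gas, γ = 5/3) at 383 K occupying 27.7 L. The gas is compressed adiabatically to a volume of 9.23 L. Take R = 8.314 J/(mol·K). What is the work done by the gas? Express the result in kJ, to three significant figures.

W ≈ -4.70 kJ

Adiabatic: TV^(γ−1) = const with γ = 5/3.
T₂ = T₁ (V₁/V₂)^(γ−1) = 383 × (27.7/9.23)^0.667 = 383 × 2.081 = 796.9 K.
W_by = nCᵥ(T₁ − T₂) = (0.91)(12.47)(383 − 796.9) = -4697 J.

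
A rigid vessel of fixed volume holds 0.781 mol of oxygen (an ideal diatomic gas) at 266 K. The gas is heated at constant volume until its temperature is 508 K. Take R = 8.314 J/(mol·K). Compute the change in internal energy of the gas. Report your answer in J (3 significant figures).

Constant volume ⇒ W = 0, so Q = ΔU = nCᵥΔT with Cᵥ = 5R/2 = 20.79 J/(mol·K).
ΔU = (0.781)(20.79)(508 − 266) = 3928 J.

ΔU ≈ 3930 J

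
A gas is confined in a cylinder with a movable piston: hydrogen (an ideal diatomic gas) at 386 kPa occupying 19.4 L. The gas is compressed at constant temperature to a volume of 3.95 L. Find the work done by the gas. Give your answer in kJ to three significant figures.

Isothermal: W = nRT ln(V₂/V₁) = P₁V₁ ln(V₂/V₁).
P₁V₁ = (386 kPa)(19.4 L) = 7488 J.
W = 7488 × ln(3.95/19.4) = 7488 × -1.592
W_by_gas = -11918 J.

W ≈ -11.9 kJ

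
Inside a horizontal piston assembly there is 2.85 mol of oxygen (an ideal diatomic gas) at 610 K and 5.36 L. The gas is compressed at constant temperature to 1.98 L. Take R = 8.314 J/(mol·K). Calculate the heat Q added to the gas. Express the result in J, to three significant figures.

Q ≈ -14400 J

Isothermal ⇒ ΔU = 0, so Q = W = nRT ln(V₂/V₁).
Q = (2.85)(8.314)(610) ln(1.98/5.36) = 14454 × -0.9959 = -14394 J.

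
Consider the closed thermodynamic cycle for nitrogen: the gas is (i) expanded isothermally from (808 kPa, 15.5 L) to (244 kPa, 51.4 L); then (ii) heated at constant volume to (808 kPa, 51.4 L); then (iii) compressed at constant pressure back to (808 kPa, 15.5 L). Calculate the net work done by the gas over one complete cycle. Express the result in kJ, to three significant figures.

W_net ≈ -14.0 kJ

Leg (i): W = PᵢVᵢ ln(V_f/Vᵢ) = (12524) ln(51.4/15.5) = 15014 J.
Leg (ii): W = 0.
Leg (iii): W = PΔV = (808)(15.5 − 51.4) = -29007 J.
W_net = 15014 − 29007 = -13993 J.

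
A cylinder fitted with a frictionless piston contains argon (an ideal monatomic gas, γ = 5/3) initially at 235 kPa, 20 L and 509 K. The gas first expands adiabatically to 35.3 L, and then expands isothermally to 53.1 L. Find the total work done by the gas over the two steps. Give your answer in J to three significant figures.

W_total ≈ 3540 J

Step 1 (adiabatic): W = (P₁V₁ − P₂V₂)/(γ−1) = (4700 − 3218)/0.667 = 2223 J.
After step 1: P = 91.16 kPa, V = 35.3 L, T = 348.5 K.
Step 2 (isothermal): W = P₁V₁ ln(V₂/V₁) = (3218) ln(53.1/35.3) = 1314 J.
W_total = 2223 + 1314 = 3537 J.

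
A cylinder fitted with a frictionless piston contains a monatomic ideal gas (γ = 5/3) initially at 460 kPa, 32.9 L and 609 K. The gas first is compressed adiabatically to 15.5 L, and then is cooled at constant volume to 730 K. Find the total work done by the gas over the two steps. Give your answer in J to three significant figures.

Step 1 (adiabatic): W = (P₁V₁ − P₂V₂)/(γ−1) = (15134 − 24996)/0.667 = -14792 J.
Step 2 (isochoric): W = 0 (constant volume).
W_total = -14792 + 0 = -14792 J.

W_total ≈ -14800 J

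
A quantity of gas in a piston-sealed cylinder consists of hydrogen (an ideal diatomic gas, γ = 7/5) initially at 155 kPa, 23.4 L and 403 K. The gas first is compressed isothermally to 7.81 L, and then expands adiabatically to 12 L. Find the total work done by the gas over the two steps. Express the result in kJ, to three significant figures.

Step 1 (isothermal): W = P₁V₁ ln(V₂/V₁) = (3627) ln(7.81/23.4) = -3980 J.
After step 1: P = 464.4 kPa, V = 7.81 L, T = 403 K.
Step 2 (adiabatic): W = (P₁V₁ − P₂V₂)/(γ−1) = (3627 − 3054)/0.4 = 1431 J.
W_total = -3980 + 1431 = -2549 J.

W_total ≈ -2.55 kJ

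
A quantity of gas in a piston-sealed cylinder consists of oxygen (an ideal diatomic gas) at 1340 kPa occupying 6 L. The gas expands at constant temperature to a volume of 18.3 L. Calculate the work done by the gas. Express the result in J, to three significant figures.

W ≈ 8970 J

Isothermal: W = nRT ln(V₂/V₁) = P₁V₁ ln(V₂/V₁).
P₁V₁ = (1340 kPa)(6 L) = 8040 J.
W = 8040 × ln(18.3/6) = 8040 × 1.115
W_by_gas = 8966 J.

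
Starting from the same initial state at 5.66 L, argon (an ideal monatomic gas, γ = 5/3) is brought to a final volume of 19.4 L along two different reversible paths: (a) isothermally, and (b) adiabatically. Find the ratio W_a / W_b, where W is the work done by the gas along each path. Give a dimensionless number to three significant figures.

Path (a) isothermal: W = P₁V₁ ln(V₂/V₁) → W_a/(P₁V₁) = 1.232.
Path (b) adiabatic: W = P₁V₁(1 − (V₁/V₂)^(γ−1))/(γ−1) → W_b/(P₁V₁) = 0.8402.
W_a / W_b = 1.232 / 0.8402 = 1.466.

W_a / W_b ≈ 1.47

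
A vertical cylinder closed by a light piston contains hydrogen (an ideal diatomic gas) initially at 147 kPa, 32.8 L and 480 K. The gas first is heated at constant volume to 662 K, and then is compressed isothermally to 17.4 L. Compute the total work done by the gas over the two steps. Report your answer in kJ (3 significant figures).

Step 1 (isochoric): W = 0 (constant volume).
After step 1: P = 202.7 kPa (V unchanged).
Step 2 (isothermal): W = P₁V₁ ln(V₂/V₁) = (6650) ln(17.4/32.8) = -4216 J.
W_total = 0 − 4216 = -4216 J.

W_total ≈ -4.22 kJ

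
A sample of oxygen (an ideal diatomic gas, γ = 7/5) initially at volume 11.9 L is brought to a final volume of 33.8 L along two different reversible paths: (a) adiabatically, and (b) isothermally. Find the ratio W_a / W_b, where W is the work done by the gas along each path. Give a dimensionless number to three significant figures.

W_a / W_b ≈ 0.817

Path (a) adiabatic: W = P₁V₁(1 − (V₁/V₂)^(γ−1))/(γ−1) → W_a/(P₁V₁) = 0.8534.
Path (b) isothermal: W = P₁V₁ ln(V₂/V₁) → W_b/(P₁V₁) = 1.044.
W_a / W_b = 0.8534 / 1.044 = 0.8175.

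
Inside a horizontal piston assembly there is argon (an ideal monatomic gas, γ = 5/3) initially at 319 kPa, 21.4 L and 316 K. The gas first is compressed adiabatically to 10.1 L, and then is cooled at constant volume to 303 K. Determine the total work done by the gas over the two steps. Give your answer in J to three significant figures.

W_total ≈ -6650 J

Step 1 (adiabatic): W = (P₁V₁ − P₂V₂)/(γ−1) = (6827 − 11262)/0.667 = -6652 J.
Step 2 (isochoric): W = 0 (constant volume).
W_total = -6652 + 0 = -6652 J.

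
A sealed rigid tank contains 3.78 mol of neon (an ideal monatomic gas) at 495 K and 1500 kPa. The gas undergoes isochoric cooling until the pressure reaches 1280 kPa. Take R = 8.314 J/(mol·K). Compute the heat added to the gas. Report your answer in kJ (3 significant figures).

Q ≈ -3.42 kJ

Constant volume ⇒ W = 0, so Q = ΔU = nCᵥΔT with Cᵥ = 3R/2 = 12.47 J/(mol·K).
At constant V, T₂/T₁ = P₂/P₁ ⇒ ΔT = T₁(P₂/P₁ − 1) = 495·(1280/1500 − 1) = -72.6 K.
ΔU = (3.78)(12.47)(-72.6) = -3422 J.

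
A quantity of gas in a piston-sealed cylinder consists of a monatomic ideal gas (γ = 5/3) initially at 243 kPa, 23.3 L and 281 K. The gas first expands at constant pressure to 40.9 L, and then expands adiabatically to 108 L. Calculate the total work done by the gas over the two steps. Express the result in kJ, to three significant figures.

Step 1 (isobaric): W = PΔV = (243 kPa)(40.9 − 23.3 L) = 4277 J.
After step 1: P = 243 kPa, V = 40.9 L, T = 493.3 K.
Step 2 (adiabatic): W = (P₁V₁ − P₂V₂)/(γ−1) = (9939 − 5202)/0.667 = 7105 J.
W_total = 4277 + 7105 = 11381 J.

W_total ≈ 11.4 kJ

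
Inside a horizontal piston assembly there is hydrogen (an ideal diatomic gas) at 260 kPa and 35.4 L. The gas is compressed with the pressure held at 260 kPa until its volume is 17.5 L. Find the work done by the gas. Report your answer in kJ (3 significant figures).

Isobaric: W = P ΔV.
W = (260 kPa)(17.5 − 35.4 L) = (260)(-17.9) = -4654 J.

W ≈ -4.65 kJ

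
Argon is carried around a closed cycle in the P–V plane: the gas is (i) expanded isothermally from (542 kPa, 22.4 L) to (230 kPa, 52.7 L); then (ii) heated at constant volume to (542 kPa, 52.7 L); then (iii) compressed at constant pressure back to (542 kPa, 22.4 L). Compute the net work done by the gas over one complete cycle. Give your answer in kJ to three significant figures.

Leg (i): W = PᵢVᵢ ln(V_f/Vᵢ) = (12141) ln(52.7/22.4) = 10387 J.
Leg (ii): W = 0.
Leg (iii): W = PΔV = (542)(22.4 − 52.7) = -16423 J.
W_net = 10387 − 16423 = -6035 J.

W_net ≈ -6.04 kJ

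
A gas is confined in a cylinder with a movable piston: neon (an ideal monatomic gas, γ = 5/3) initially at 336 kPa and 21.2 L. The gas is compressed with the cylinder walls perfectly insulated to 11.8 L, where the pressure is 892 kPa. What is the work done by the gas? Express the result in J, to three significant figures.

W ≈ -5100 J

Adiabatic: W = (P₁V₁ − P₂V₂)/(γ − 1) with γ = 5/3.
P₁V₁ = 7123 J, P₂V₂ = 10526 J.
W = (7123 − 10526) / 0.6667 = -5104 J.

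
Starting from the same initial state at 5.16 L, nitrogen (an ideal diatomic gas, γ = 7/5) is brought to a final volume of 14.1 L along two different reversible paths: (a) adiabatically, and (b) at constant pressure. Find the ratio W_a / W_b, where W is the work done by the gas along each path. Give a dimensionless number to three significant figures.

W_a / W_b ≈ 0.478

Path (a) adiabatic: W = P₁V₁(1 − (V₁/V₂)^(γ−1))/(γ−1) → W_a/(P₁V₁) = 0.8277.
Path (b) isobaric: W = P₁(V₂ − V₁) → W_b/(P₁V₁) = 1.733.
W_a / W_b = 0.8277 / 1.733 = 0.4777.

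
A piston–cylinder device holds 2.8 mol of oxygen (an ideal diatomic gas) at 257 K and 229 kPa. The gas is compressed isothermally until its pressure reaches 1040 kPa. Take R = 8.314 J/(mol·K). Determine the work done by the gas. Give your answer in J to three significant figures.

W ≈ -9050 J

Isothermal process: W = nRT ln(V₂/V₁) = nRT ln(P₁/P₂).
W = (2.8)(8.314)(257) × ln(229/1040)
  = 5983 × ln(0.2202) = 5983 × -1.513
W_by_gas = -9053 J.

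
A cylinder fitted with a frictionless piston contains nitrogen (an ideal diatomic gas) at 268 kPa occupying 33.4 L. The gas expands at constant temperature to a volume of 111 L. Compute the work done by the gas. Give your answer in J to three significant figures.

W ≈ 10800 J

Isothermal: W = nRT ln(V₂/V₁) = P₁V₁ ln(V₂/V₁).
P₁V₁ = (268 kPa)(33.4 L) = 8951 J.
W = 8951 × ln(111/33.4) = 8951 × 1.201
W_by_gas = 10750 J.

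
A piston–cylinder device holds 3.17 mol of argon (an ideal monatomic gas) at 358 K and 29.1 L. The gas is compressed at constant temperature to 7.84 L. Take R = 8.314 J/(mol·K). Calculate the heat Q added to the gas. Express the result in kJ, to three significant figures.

Isothermal ⇒ ΔU = 0, so Q = W = nRT ln(V₂/V₁).
Q = (3.17)(8.314)(358) ln(7.84/29.1) = 9435 × -1.311 = -12374 J.

Q ≈ -12.4 kJ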